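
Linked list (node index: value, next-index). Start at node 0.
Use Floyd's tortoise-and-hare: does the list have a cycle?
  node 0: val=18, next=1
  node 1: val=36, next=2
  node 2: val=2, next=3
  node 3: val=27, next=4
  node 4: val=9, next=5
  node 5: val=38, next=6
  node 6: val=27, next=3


Floyd's tortoise (slow, +1) and hare (fast, +2):
  init: slow=0, fast=0
  step 1: slow=1, fast=2
  step 2: slow=2, fast=4
  step 3: slow=3, fast=6
  step 4: slow=4, fast=4
  slow == fast at node 4: cycle detected

Cycle: yes


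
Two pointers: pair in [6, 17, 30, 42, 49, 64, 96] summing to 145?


lo=0(6)+hi=6(96)=102
lo=1(17)+hi=6(96)=113
lo=2(30)+hi=6(96)=126
lo=3(42)+hi=6(96)=138
lo=4(49)+hi=6(96)=145

Yes: 49+96=145


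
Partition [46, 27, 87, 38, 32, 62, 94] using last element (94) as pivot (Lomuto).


Pivot: 94
  46 <= 94: advance i (no swap)
  27 <= 94: advance i (no swap)
  87 <= 94: advance i (no swap)
  38 <= 94: advance i (no swap)
  32 <= 94: advance i (no swap)
  62 <= 94: advance i (no swap)
Place pivot at 6: [46, 27, 87, 38, 32, 62, 94]

Partitioned: [46, 27, 87, 38, 32, 62, 94]


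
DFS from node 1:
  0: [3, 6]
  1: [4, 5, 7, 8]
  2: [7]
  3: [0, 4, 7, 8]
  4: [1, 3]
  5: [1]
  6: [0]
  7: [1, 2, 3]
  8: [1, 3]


Visit 1, push [8, 7, 5, 4]
Visit 4, push [3]
Visit 3, push [8, 7, 0]
Visit 0, push [6]
Visit 6, push []
Visit 7, push [2]
Visit 2, push []
Visit 8, push []
Visit 5, push []

DFS order: [1, 4, 3, 0, 6, 7, 2, 8, 5]


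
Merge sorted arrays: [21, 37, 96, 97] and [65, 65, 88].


Take 21 from A
Take 37 from A
Take 65 from B
Take 65 from B
Take 88 from B

Merged: [21, 37, 65, 65, 88, 96, 97]


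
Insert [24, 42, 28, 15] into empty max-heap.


Insert 24: [24]
Insert 42: [42, 24]
Insert 28: [42, 24, 28]
Insert 15: [42, 24, 28, 15]

Final heap: [42, 24, 28, 15]


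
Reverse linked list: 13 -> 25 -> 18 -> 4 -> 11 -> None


Step 1: curr=13, set curr.next=prev(None) | reversed so far: 13
Step 2: curr=25, set curr.next=prev(13) | reversed so far: 25 -> 13
Step 3: curr=18, set curr.next=prev(25) | reversed so far: 18 -> 25 -> 13
Step 4: curr=4, set curr.next=prev(18) | reversed so far: 4 -> 18 -> 25 -> 13
Step 5: curr=11, set curr.next=prev(4) | reversed so far: 11 -> 4 -> 18 -> 25 -> 13

11 -> 4 -> 18 -> 25 -> 13 -> None


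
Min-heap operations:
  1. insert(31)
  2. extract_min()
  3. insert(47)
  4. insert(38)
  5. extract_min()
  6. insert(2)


insert(31) -> [31]
extract_min()->31, []
insert(47) -> [47]
insert(38) -> [38, 47]
extract_min()->38, [47]
insert(2) -> [2, 47]

Final heap: [2, 47]


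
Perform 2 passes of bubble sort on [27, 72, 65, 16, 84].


Initial: [27, 72, 65, 16, 84]
Pass 1: [27, 65, 16, 72, 84] (2 swaps)
Pass 2: [27, 16, 65, 72, 84] (1 swaps)

After 2 passes: [27, 16, 65, 72, 84]


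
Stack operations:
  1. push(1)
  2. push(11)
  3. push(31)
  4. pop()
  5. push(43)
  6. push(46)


push(1) -> [1]
push(11) -> [1, 11]
push(31) -> [1, 11, 31]
pop()->31, [1, 11]
push(43) -> [1, 11, 43]
push(46) -> [1, 11, 43, 46]

Final stack: [1, 11, 43, 46]


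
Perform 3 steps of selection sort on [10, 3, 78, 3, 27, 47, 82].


Initial: [10, 3, 78, 3, 27, 47, 82]
Step 1: min=3 at 1
  Swap: [3, 10, 78, 3, 27, 47, 82]
Step 2: min=3 at 3
  Swap: [3, 3, 78, 10, 27, 47, 82]
Step 3: min=10 at 3
  Swap: [3, 3, 10, 78, 27, 47, 82]

After 3 steps: [3, 3, 10, 78, 27, 47, 82]


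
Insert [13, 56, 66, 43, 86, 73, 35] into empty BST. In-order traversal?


Insert 13: root
Insert 56: R from 13
Insert 66: R from 13 -> R from 56
Insert 43: R from 13 -> L from 56
Insert 86: R from 13 -> R from 56 -> R from 66
Insert 73: R from 13 -> R from 56 -> R from 66 -> L from 86
Insert 35: R from 13 -> L from 56 -> L from 43

In-order: [13, 35, 43, 56, 66, 73, 86]


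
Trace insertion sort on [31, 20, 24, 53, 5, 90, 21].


Initial: [31, 20, 24, 53, 5, 90, 21]
Insert 20: [20, 31, 24, 53, 5, 90, 21]
Insert 24: [20, 24, 31, 53, 5, 90, 21]
Insert 53: [20, 24, 31, 53, 5, 90, 21]
Insert 5: [5, 20, 24, 31, 53, 90, 21]
Insert 90: [5, 20, 24, 31, 53, 90, 21]
Insert 21: [5, 20, 21, 24, 31, 53, 90]

Sorted: [5, 20, 21, 24, 31, 53, 90]


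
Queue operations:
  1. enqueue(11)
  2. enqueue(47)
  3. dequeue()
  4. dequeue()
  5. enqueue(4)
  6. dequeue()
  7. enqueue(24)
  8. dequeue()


enqueue(11) -> [11]
enqueue(47) -> [11, 47]
dequeue()->11, [47]
dequeue()->47, []
enqueue(4) -> [4]
dequeue()->4, []
enqueue(24) -> [24]
dequeue()->24, []

Final queue: []


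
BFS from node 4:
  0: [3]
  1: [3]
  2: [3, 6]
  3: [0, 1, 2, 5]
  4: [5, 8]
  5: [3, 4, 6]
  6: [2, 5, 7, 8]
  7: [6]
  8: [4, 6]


Visit 4, enqueue [5, 8]
Visit 5, enqueue [3, 6]
Visit 8, enqueue []
Visit 3, enqueue [0, 1, 2]
Visit 6, enqueue [7]
Visit 0, enqueue []
Visit 1, enqueue []
Visit 2, enqueue []
Visit 7, enqueue []

BFS order: [4, 5, 8, 3, 6, 0, 1, 2, 7]


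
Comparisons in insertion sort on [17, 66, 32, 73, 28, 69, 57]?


Algorithm: insertion sort
Input: [17, 66, 32, 73, 28, 69, 57]
Sorted: [17, 28, 32, 57, 66, 69, 73]

14


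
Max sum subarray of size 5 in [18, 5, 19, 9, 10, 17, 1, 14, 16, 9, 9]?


[0:5]: 61
[1:6]: 60
[2:7]: 56
[3:8]: 51
[4:9]: 58
[5:10]: 57
[6:11]: 49

Max: 61 at [0:5]


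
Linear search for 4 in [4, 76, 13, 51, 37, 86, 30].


i=0: 4==4 found!

Found at 0, 1 comps


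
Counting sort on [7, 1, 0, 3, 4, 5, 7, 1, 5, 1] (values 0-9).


Input: [7, 1, 0, 3, 4, 5, 7, 1, 5, 1]
Counts: [1, 3, 0, 1, 1, 2, 0, 2, 0, 0]

Sorted: [0, 1, 1, 1, 3, 4, 5, 5, 7, 7]


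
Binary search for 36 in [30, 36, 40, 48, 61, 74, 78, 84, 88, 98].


Step 1: lo=0, hi=9, mid=4, val=61
Step 2: lo=0, hi=3, mid=1, val=36

Found at index 1


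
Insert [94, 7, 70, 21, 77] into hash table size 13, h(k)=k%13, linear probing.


Insert 94: h=3 -> slot 3
Insert 7: h=7 -> slot 7
Insert 70: h=5 -> slot 5
Insert 21: h=8 -> slot 8
Insert 77: h=12 -> slot 12

Table: [None, None, None, 94, None, 70, None, 7, 21, None, None, None, 77]


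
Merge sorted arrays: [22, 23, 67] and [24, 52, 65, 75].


Take 22 from A
Take 23 from A
Take 24 from B
Take 52 from B
Take 65 from B
Take 67 from A

Merged: [22, 23, 24, 52, 65, 67, 75]


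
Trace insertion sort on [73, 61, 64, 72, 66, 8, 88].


Initial: [73, 61, 64, 72, 66, 8, 88]
Insert 61: [61, 73, 64, 72, 66, 8, 88]
Insert 64: [61, 64, 73, 72, 66, 8, 88]
Insert 72: [61, 64, 72, 73, 66, 8, 88]
Insert 66: [61, 64, 66, 72, 73, 8, 88]
Insert 8: [8, 61, 64, 66, 72, 73, 88]
Insert 88: [8, 61, 64, 66, 72, 73, 88]

Sorted: [8, 61, 64, 66, 72, 73, 88]


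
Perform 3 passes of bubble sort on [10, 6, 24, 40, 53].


Initial: [10, 6, 24, 40, 53]
Pass 1: [6, 10, 24, 40, 53] (1 swaps)
Pass 2: [6, 10, 24, 40, 53] (0 swaps)
Pass 3: [6, 10, 24, 40, 53] (0 swaps)

After 3 passes: [6, 10, 24, 40, 53]


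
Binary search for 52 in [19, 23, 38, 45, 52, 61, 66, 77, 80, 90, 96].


Step 1: lo=0, hi=10, mid=5, val=61
Step 2: lo=0, hi=4, mid=2, val=38
Step 3: lo=3, hi=4, mid=3, val=45
Step 4: lo=4, hi=4, mid=4, val=52

Found at index 4


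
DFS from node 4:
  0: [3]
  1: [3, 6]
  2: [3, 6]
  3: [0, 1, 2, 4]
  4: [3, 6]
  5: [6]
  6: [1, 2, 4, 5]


Visit 4, push [6, 3]
Visit 3, push [2, 1, 0]
Visit 0, push []
Visit 1, push [6]
Visit 6, push [5, 2]
Visit 2, push []
Visit 5, push []

DFS order: [4, 3, 0, 1, 6, 2, 5]


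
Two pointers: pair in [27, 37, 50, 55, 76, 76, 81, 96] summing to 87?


lo=0(27)+hi=7(96)=123
lo=0(27)+hi=6(81)=108
lo=0(27)+hi=5(76)=103
lo=0(27)+hi=4(76)=103
lo=0(27)+hi=3(55)=82
lo=1(37)+hi=3(55)=92
lo=1(37)+hi=2(50)=87

Yes: 37+50=87


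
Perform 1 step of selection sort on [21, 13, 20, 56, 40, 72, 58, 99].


Initial: [21, 13, 20, 56, 40, 72, 58, 99]
Step 1: min=13 at 1
  Swap: [13, 21, 20, 56, 40, 72, 58, 99]

After 1 step: [13, 21, 20, 56, 40, 72, 58, 99]


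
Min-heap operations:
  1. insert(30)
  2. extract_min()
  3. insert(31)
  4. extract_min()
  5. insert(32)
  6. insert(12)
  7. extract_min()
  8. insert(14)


insert(30) -> [30]
extract_min()->30, []
insert(31) -> [31]
extract_min()->31, []
insert(32) -> [32]
insert(12) -> [12, 32]
extract_min()->12, [32]
insert(14) -> [14, 32]

Final heap: [14, 32]


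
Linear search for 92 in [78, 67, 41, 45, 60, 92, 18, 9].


i=0: 78!=92
i=1: 67!=92
i=2: 41!=92
i=3: 45!=92
i=4: 60!=92
i=5: 92==92 found!

Found at 5, 6 comps


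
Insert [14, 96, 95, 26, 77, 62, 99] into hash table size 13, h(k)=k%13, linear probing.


Insert 14: h=1 -> slot 1
Insert 96: h=5 -> slot 5
Insert 95: h=4 -> slot 4
Insert 26: h=0 -> slot 0
Insert 77: h=12 -> slot 12
Insert 62: h=10 -> slot 10
Insert 99: h=8 -> slot 8

Table: [26, 14, None, None, 95, 96, None, None, 99, None, 62, None, 77]


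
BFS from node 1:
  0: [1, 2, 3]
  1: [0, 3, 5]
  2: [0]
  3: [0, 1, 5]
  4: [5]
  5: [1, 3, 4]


Visit 1, enqueue [0, 3, 5]
Visit 0, enqueue [2]
Visit 3, enqueue []
Visit 5, enqueue [4]
Visit 2, enqueue []
Visit 4, enqueue []

BFS order: [1, 0, 3, 5, 2, 4]


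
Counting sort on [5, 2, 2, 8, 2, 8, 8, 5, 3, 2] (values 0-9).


Input: [5, 2, 2, 8, 2, 8, 8, 5, 3, 2]
Counts: [0, 0, 4, 1, 0, 2, 0, 0, 3, 0]

Sorted: [2, 2, 2, 2, 3, 5, 5, 8, 8, 8]


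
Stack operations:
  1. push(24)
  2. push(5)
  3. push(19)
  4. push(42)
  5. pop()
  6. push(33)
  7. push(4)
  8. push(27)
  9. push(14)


push(24) -> [24]
push(5) -> [24, 5]
push(19) -> [24, 5, 19]
push(42) -> [24, 5, 19, 42]
pop()->42, [24, 5, 19]
push(33) -> [24, 5, 19, 33]
push(4) -> [24, 5, 19, 33, 4]
push(27) -> [24, 5, 19, 33, 4, 27]
push(14) -> [24, 5, 19, 33, 4, 27, 14]

Final stack: [24, 5, 19, 33, 4, 27, 14]


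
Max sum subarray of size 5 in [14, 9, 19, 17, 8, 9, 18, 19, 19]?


[0:5]: 67
[1:6]: 62
[2:7]: 71
[3:8]: 71
[4:9]: 73

Max: 73 at [4:9]


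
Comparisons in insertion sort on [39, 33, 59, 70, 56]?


Algorithm: insertion sort
Input: [39, 33, 59, 70, 56]
Sorted: [33, 39, 56, 59, 70]

6


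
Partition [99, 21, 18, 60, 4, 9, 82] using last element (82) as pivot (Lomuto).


Pivot: 82
  21 <= 82: swap -> [21, 99, 18, 60, 4, 9, 82]
  18 <= 82: swap -> [21, 18, 99, 60, 4, 9, 82]
  60 <= 82: swap -> [21, 18, 60, 99, 4, 9, 82]
  4 <= 82: swap -> [21, 18, 60, 4, 99, 9, 82]
  9 <= 82: swap -> [21, 18, 60, 4, 9, 99, 82]
Place pivot at 5: [21, 18, 60, 4, 9, 82, 99]

Partitioned: [21, 18, 60, 4, 9, 82, 99]


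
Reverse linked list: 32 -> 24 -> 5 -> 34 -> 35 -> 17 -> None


Step 1: curr=32, set curr.next=prev(None) | reversed so far: 32
Step 2: curr=24, set curr.next=prev(32) | reversed so far: 24 -> 32
Step 3: curr=5, set curr.next=prev(24) | reversed so far: 5 -> 24 -> 32
Step 4: curr=34, set curr.next=prev(5) | reversed so far: 34 -> 5 -> 24 -> 32
Step 5: curr=35, set curr.next=prev(34) | reversed so far: 35 -> 34 -> 5 -> 24 -> 32
Step 6: curr=17, set curr.next=prev(35) | reversed so far: 17 -> 35 -> 34 -> 5 -> 24 -> 32

17 -> 35 -> 34 -> 5 -> 24 -> 32 -> None


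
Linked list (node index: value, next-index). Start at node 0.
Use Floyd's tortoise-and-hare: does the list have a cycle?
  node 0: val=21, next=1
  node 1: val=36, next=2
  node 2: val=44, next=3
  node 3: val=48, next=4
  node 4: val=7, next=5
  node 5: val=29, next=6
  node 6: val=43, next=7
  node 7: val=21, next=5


Floyd's tortoise (slow, +1) and hare (fast, +2):
  init: slow=0, fast=0
  step 1: slow=1, fast=2
  step 2: slow=2, fast=4
  step 3: slow=3, fast=6
  step 4: slow=4, fast=5
  step 5: slow=5, fast=7
  step 6: slow=6, fast=6
  slow == fast at node 6: cycle detected

Cycle: yes


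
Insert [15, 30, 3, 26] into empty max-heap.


Insert 15: [15]
Insert 30: [30, 15]
Insert 3: [30, 15, 3]
Insert 26: [30, 26, 3, 15]

Final heap: [30, 26, 3, 15]


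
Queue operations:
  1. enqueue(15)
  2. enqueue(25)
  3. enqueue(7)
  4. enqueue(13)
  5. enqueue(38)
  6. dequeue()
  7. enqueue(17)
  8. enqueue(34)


enqueue(15) -> [15]
enqueue(25) -> [15, 25]
enqueue(7) -> [15, 25, 7]
enqueue(13) -> [15, 25, 7, 13]
enqueue(38) -> [15, 25, 7, 13, 38]
dequeue()->15, [25, 7, 13, 38]
enqueue(17) -> [25, 7, 13, 38, 17]
enqueue(34) -> [25, 7, 13, 38, 17, 34]

Final queue: [25, 7, 13, 38, 17, 34]


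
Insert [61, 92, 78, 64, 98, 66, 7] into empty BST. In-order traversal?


Insert 61: root
Insert 92: R from 61
Insert 78: R from 61 -> L from 92
Insert 64: R from 61 -> L from 92 -> L from 78
Insert 98: R from 61 -> R from 92
Insert 66: R from 61 -> L from 92 -> L from 78 -> R from 64
Insert 7: L from 61

In-order: [7, 61, 64, 66, 78, 92, 98]


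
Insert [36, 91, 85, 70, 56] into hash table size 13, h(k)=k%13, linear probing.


Insert 36: h=10 -> slot 10
Insert 91: h=0 -> slot 0
Insert 85: h=7 -> slot 7
Insert 70: h=5 -> slot 5
Insert 56: h=4 -> slot 4

Table: [91, None, None, None, 56, 70, None, 85, None, None, 36, None, None]


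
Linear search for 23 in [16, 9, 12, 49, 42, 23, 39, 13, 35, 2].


i=0: 16!=23
i=1: 9!=23
i=2: 12!=23
i=3: 49!=23
i=4: 42!=23
i=5: 23==23 found!

Found at 5, 6 comps


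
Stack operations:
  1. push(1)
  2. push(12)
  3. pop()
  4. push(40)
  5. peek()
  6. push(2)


push(1) -> [1]
push(12) -> [1, 12]
pop()->12, [1]
push(40) -> [1, 40]
peek()->40
push(2) -> [1, 40, 2]

Final stack: [1, 40, 2]


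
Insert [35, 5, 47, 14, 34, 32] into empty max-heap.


Insert 35: [35]
Insert 5: [35, 5]
Insert 47: [47, 5, 35]
Insert 14: [47, 14, 35, 5]
Insert 34: [47, 34, 35, 5, 14]
Insert 32: [47, 34, 35, 5, 14, 32]

Final heap: [47, 34, 35, 5, 14, 32]


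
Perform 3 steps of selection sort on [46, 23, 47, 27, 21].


Initial: [46, 23, 47, 27, 21]
Step 1: min=21 at 4
  Swap: [21, 23, 47, 27, 46]
Step 2: min=23 at 1
  Swap: [21, 23, 47, 27, 46]
Step 3: min=27 at 3
  Swap: [21, 23, 27, 47, 46]

After 3 steps: [21, 23, 27, 47, 46]


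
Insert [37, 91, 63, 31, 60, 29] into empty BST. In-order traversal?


Insert 37: root
Insert 91: R from 37
Insert 63: R from 37 -> L from 91
Insert 31: L from 37
Insert 60: R from 37 -> L from 91 -> L from 63
Insert 29: L from 37 -> L from 31

In-order: [29, 31, 37, 60, 63, 91]


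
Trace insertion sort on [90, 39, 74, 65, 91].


Initial: [90, 39, 74, 65, 91]
Insert 39: [39, 90, 74, 65, 91]
Insert 74: [39, 74, 90, 65, 91]
Insert 65: [39, 65, 74, 90, 91]
Insert 91: [39, 65, 74, 90, 91]

Sorted: [39, 65, 74, 90, 91]


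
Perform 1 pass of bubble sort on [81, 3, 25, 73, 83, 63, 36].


Initial: [81, 3, 25, 73, 83, 63, 36]
Pass 1: [3, 25, 73, 81, 63, 36, 83] (5 swaps)

After 1 pass: [3, 25, 73, 81, 63, 36, 83]


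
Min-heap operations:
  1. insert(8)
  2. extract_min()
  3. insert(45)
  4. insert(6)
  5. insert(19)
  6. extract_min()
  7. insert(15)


insert(8) -> [8]
extract_min()->8, []
insert(45) -> [45]
insert(6) -> [6, 45]
insert(19) -> [6, 45, 19]
extract_min()->6, [19, 45]
insert(15) -> [15, 45, 19]

Final heap: [15, 45, 19]


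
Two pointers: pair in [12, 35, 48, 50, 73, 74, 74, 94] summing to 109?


lo=0(12)+hi=7(94)=106
lo=1(35)+hi=7(94)=129
lo=1(35)+hi=6(74)=109

Yes: 35+74=109


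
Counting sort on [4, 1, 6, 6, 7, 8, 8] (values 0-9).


Input: [4, 1, 6, 6, 7, 8, 8]
Counts: [0, 1, 0, 0, 1, 0, 2, 1, 2, 0]

Sorted: [1, 4, 6, 6, 7, 8, 8]


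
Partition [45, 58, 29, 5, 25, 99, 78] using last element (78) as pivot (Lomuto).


Pivot: 78
  45 <= 78: advance i (no swap)
  58 <= 78: advance i (no swap)
  29 <= 78: advance i (no swap)
  5 <= 78: advance i (no swap)
  25 <= 78: advance i (no swap)
Place pivot at 5: [45, 58, 29, 5, 25, 78, 99]

Partitioned: [45, 58, 29, 5, 25, 78, 99]


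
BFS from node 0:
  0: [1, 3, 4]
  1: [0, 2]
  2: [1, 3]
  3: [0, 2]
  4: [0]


Visit 0, enqueue [1, 3, 4]
Visit 1, enqueue [2]
Visit 3, enqueue []
Visit 4, enqueue []
Visit 2, enqueue []

BFS order: [0, 1, 3, 4, 2]


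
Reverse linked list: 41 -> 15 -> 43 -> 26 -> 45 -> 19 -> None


Step 1: curr=41, set curr.next=prev(None) | reversed so far: 41
Step 2: curr=15, set curr.next=prev(41) | reversed so far: 15 -> 41
Step 3: curr=43, set curr.next=prev(15) | reversed so far: 43 -> 15 -> 41
Step 4: curr=26, set curr.next=prev(43) | reversed so far: 26 -> 43 -> 15 -> 41
Step 5: curr=45, set curr.next=prev(26) | reversed so far: 45 -> 26 -> 43 -> 15 -> 41
Step 6: curr=19, set curr.next=prev(45) | reversed so far: 19 -> 45 -> 26 -> 43 -> 15 -> 41

19 -> 45 -> 26 -> 43 -> 15 -> 41 -> None


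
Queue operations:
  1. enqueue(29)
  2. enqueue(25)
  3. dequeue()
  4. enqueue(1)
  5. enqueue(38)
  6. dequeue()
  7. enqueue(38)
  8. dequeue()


enqueue(29) -> [29]
enqueue(25) -> [29, 25]
dequeue()->29, [25]
enqueue(1) -> [25, 1]
enqueue(38) -> [25, 1, 38]
dequeue()->25, [1, 38]
enqueue(38) -> [1, 38, 38]
dequeue()->1, [38, 38]

Final queue: [38, 38]


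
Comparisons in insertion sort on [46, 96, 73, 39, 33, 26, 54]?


Algorithm: insertion sort
Input: [46, 96, 73, 39, 33, 26, 54]
Sorted: [26, 33, 39, 46, 54, 73, 96]

18


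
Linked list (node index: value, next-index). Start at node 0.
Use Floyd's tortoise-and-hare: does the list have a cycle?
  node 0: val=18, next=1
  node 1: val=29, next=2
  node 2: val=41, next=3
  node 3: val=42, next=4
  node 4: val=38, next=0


Floyd's tortoise (slow, +1) and hare (fast, +2):
  init: slow=0, fast=0
  step 1: slow=1, fast=2
  step 2: slow=2, fast=4
  step 3: slow=3, fast=1
  step 4: slow=4, fast=3
  step 5: slow=0, fast=0
  slow == fast at node 0: cycle detected

Cycle: yes


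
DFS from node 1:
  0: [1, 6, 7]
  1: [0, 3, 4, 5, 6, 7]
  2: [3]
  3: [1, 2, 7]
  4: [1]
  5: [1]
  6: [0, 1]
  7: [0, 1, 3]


Visit 1, push [7, 6, 5, 4, 3, 0]
Visit 0, push [7, 6]
Visit 6, push []
Visit 7, push [3]
Visit 3, push [2]
Visit 2, push []
Visit 4, push []
Visit 5, push []

DFS order: [1, 0, 6, 7, 3, 2, 4, 5]


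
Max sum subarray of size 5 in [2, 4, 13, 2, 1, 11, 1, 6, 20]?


[0:5]: 22
[1:6]: 31
[2:7]: 28
[3:8]: 21
[4:9]: 39

Max: 39 at [4:9]


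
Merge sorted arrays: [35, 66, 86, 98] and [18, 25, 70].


Take 18 from B
Take 25 from B
Take 35 from A
Take 66 from A
Take 70 from B

Merged: [18, 25, 35, 66, 70, 86, 98]


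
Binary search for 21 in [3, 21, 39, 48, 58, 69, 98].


Step 1: lo=0, hi=6, mid=3, val=48
Step 2: lo=0, hi=2, mid=1, val=21

Found at index 1


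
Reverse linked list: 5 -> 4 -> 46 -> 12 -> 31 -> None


Step 1: curr=5, set curr.next=prev(None) | reversed so far: 5
Step 2: curr=4, set curr.next=prev(5) | reversed so far: 4 -> 5
Step 3: curr=46, set curr.next=prev(4) | reversed so far: 46 -> 4 -> 5
Step 4: curr=12, set curr.next=prev(46) | reversed so far: 12 -> 46 -> 4 -> 5
Step 5: curr=31, set curr.next=prev(12) | reversed so far: 31 -> 12 -> 46 -> 4 -> 5

31 -> 12 -> 46 -> 4 -> 5 -> None


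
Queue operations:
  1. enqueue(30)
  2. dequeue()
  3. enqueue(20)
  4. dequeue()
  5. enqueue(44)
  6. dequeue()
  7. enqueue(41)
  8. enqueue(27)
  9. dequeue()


enqueue(30) -> [30]
dequeue()->30, []
enqueue(20) -> [20]
dequeue()->20, []
enqueue(44) -> [44]
dequeue()->44, []
enqueue(41) -> [41]
enqueue(27) -> [41, 27]
dequeue()->41, [27]

Final queue: [27]


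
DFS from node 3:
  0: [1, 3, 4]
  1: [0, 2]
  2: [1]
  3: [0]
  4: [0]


Visit 3, push [0]
Visit 0, push [4, 1]
Visit 1, push [2]
Visit 2, push []
Visit 4, push []

DFS order: [3, 0, 1, 2, 4]


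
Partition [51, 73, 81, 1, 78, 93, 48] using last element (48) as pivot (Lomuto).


Pivot: 48
  1 <= 48: swap -> [1, 73, 81, 51, 78, 93, 48]
Place pivot at 1: [1, 48, 81, 51, 78, 93, 73]

Partitioned: [1, 48, 81, 51, 78, 93, 73]


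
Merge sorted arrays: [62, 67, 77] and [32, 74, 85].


Take 32 from B
Take 62 from A
Take 67 from A
Take 74 from B
Take 77 from A

Merged: [32, 62, 67, 74, 77, 85]


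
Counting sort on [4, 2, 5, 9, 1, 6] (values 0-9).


Input: [4, 2, 5, 9, 1, 6]
Counts: [0, 1, 1, 0, 1, 1, 1, 0, 0, 1]

Sorted: [1, 2, 4, 5, 6, 9]


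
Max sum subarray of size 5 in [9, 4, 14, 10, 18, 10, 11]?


[0:5]: 55
[1:6]: 56
[2:7]: 63

Max: 63 at [2:7]


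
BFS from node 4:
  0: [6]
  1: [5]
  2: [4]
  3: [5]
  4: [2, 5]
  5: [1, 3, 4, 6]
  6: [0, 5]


Visit 4, enqueue [2, 5]
Visit 2, enqueue []
Visit 5, enqueue [1, 3, 6]
Visit 1, enqueue []
Visit 3, enqueue []
Visit 6, enqueue [0]
Visit 0, enqueue []

BFS order: [4, 2, 5, 1, 3, 6, 0]


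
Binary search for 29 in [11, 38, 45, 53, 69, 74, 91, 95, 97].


Step 1: lo=0, hi=8, mid=4, val=69
Step 2: lo=0, hi=3, mid=1, val=38
Step 3: lo=0, hi=0, mid=0, val=11

Not found


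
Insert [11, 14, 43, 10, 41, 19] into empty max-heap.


Insert 11: [11]
Insert 14: [14, 11]
Insert 43: [43, 11, 14]
Insert 10: [43, 11, 14, 10]
Insert 41: [43, 41, 14, 10, 11]
Insert 19: [43, 41, 19, 10, 11, 14]

Final heap: [43, 41, 19, 10, 11, 14]


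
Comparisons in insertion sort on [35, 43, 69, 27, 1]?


Algorithm: insertion sort
Input: [35, 43, 69, 27, 1]
Sorted: [1, 27, 35, 43, 69]

9


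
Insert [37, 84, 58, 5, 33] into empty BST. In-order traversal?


Insert 37: root
Insert 84: R from 37
Insert 58: R from 37 -> L from 84
Insert 5: L from 37
Insert 33: L from 37 -> R from 5

In-order: [5, 33, 37, 58, 84]


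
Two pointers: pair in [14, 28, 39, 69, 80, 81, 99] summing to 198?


lo=0(14)+hi=6(99)=113
lo=1(28)+hi=6(99)=127
lo=2(39)+hi=6(99)=138
lo=3(69)+hi=6(99)=168
lo=4(80)+hi=6(99)=179
lo=5(81)+hi=6(99)=180

No pair found


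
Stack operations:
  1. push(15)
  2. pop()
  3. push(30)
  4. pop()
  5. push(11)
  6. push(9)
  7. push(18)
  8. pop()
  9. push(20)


push(15) -> [15]
pop()->15, []
push(30) -> [30]
pop()->30, []
push(11) -> [11]
push(9) -> [11, 9]
push(18) -> [11, 9, 18]
pop()->18, [11, 9]
push(20) -> [11, 9, 20]

Final stack: [11, 9, 20]


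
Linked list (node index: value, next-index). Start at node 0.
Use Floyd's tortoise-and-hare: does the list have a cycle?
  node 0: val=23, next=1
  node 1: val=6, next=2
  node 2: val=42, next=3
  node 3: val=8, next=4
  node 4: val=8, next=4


Floyd's tortoise (slow, +1) and hare (fast, +2):
  init: slow=0, fast=0
  step 1: slow=1, fast=2
  step 2: slow=2, fast=4
  step 3: slow=3, fast=4
  step 4: slow=4, fast=4
  slow == fast at node 4: cycle detected

Cycle: yes


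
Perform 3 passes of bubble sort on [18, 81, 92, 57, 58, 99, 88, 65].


Initial: [18, 81, 92, 57, 58, 99, 88, 65]
Pass 1: [18, 81, 57, 58, 92, 88, 65, 99] (4 swaps)
Pass 2: [18, 57, 58, 81, 88, 65, 92, 99] (4 swaps)
Pass 3: [18, 57, 58, 81, 65, 88, 92, 99] (1 swaps)

After 3 passes: [18, 57, 58, 81, 65, 88, 92, 99]


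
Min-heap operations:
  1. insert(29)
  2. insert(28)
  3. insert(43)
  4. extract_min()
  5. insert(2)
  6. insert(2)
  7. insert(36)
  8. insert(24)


insert(29) -> [29]
insert(28) -> [28, 29]
insert(43) -> [28, 29, 43]
extract_min()->28, [29, 43]
insert(2) -> [2, 43, 29]
insert(2) -> [2, 2, 29, 43]
insert(36) -> [2, 2, 29, 43, 36]
insert(24) -> [2, 2, 24, 43, 36, 29]

Final heap: [2, 2, 24, 43, 36, 29]


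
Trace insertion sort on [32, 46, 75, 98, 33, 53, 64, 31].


Initial: [32, 46, 75, 98, 33, 53, 64, 31]
Insert 46: [32, 46, 75, 98, 33, 53, 64, 31]
Insert 75: [32, 46, 75, 98, 33, 53, 64, 31]
Insert 98: [32, 46, 75, 98, 33, 53, 64, 31]
Insert 33: [32, 33, 46, 75, 98, 53, 64, 31]
Insert 53: [32, 33, 46, 53, 75, 98, 64, 31]
Insert 64: [32, 33, 46, 53, 64, 75, 98, 31]
Insert 31: [31, 32, 33, 46, 53, 64, 75, 98]

Sorted: [31, 32, 33, 46, 53, 64, 75, 98]


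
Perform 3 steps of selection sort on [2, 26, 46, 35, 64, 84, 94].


Initial: [2, 26, 46, 35, 64, 84, 94]
Step 1: min=2 at 0
  Swap: [2, 26, 46, 35, 64, 84, 94]
Step 2: min=26 at 1
  Swap: [2, 26, 46, 35, 64, 84, 94]
Step 3: min=35 at 3
  Swap: [2, 26, 35, 46, 64, 84, 94]

After 3 steps: [2, 26, 35, 46, 64, 84, 94]


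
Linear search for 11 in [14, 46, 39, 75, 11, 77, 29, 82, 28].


i=0: 14!=11
i=1: 46!=11
i=2: 39!=11
i=3: 75!=11
i=4: 11==11 found!

Found at 4, 5 comps


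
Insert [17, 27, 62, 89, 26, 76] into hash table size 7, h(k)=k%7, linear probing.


Insert 17: h=3 -> slot 3
Insert 27: h=6 -> slot 6
Insert 62: h=6, 1 probes -> slot 0
Insert 89: h=5 -> slot 5
Insert 26: h=5, 3 probes -> slot 1
Insert 76: h=6, 3 probes -> slot 2

Table: [62, 26, 76, 17, None, 89, 27]


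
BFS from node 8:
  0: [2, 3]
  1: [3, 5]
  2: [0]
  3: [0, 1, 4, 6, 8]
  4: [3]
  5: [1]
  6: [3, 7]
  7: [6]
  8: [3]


Visit 8, enqueue [3]
Visit 3, enqueue [0, 1, 4, 6]
Visit 0, enqueue [2]
Visit 1, enqueue [5]
Visit 4, enqueue []
Visit 6, enqueue [7]
Visit 2, enqueue []
Visit 5, enqueue []
Visit 7, enqueue []

BFS order: [8, 3, 0, 1, 4, 6, 2, 5, 7]


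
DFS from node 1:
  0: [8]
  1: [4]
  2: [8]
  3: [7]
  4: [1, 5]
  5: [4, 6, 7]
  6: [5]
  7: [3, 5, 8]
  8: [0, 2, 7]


Visit 1, push [4]
Visit 4, push [5]
Visit 5, push [7, 6]
Visit 6, push []
Visit 7, push [8, 3]
Visit 3, push []
Visit 8, push [2, 0]
Visit 0, push []
Visit 2, push []

DFS order: [1, 4, 5, 6, 7, 3, 8, 0, 2]


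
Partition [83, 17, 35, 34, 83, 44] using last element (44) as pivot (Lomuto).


Pivot: 44
  17 <= 44: swap -> [17, 83, 35, 34, 83, 44]
  35 <= 44: swap -> [17, 35, 83, 34, 83, 44]
  34 <= 44: swap -> [17, 35, 34, 83, 83, 44]
Place pivot at 3: [17, 35, 34, 44, 83, 83]

Partitioned: [17, 35, 34, 44, 83, 83]


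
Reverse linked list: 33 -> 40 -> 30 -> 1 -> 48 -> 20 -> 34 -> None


Step 1: curr=33, set curr.next=prev(None) | reversed so far: 33
Step 2: curr=40, set curr.next=prev(33) | reversed so far: 40 -> 33
Step 3: curr=30, set curr.next=prev(40) | reversed so far: 30 -> 40 -> 33
Step 4: curr=1, set curr.next=prev(30) | reversed so far: 1 -> 30 -> 40 -> 33
Step 5: curr=48, set curr.next=prev(1) | reversed so far: 48 -> 1 -> 30 -> 40 -> 33
Step 6: curr=20, set curr.next=prev(48) | reversed so far: 20 -> 48 -> 1 -> 30 -> 40 -> 33
Step 7: curr=34, set curr.next=prev(20) | reversed so far: 34 -> 20 -> 48 -> 1 -> 30 -> 40 -> 33

34 -> 20 -> 48 -> 1 -> 30 -> 40 -> 33 -> None


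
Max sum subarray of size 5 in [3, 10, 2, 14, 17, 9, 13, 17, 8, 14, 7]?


[0:5]: 46
[1:6]: 52
[2:7]: 55
[3:8]: 70
[4:9]: 64
[5:10]: 61
[6:11]: 59

Max: 70 at [3:8]


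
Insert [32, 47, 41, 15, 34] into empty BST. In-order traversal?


Insert 32: root
Insert 47: R from 32
Insert 41: R from 32 -> L from 47
Insert 15: L from 32
Insert 34: R from 32 -> L from 47 -> L from 41

In-order: [15, 32, 34, 41, 47]


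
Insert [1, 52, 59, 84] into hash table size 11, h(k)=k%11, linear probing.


Insert 1: h=1 -> slot 1
Insert 52: h=8 -> slot 8
Insert 59: h=4 -> slot 4
Insert 84: h=7 -> slot 7

Table: [None, 1, None, None, 59, None, None, 84, 52, None, None]


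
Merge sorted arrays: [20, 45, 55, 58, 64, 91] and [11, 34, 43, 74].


Take 11 from B
Take 20 from A
Take 34 from B
Take 43 from B
Take 45 from A
Take 55 from A
Take 58 from A
Take 64 from A
Take 74 from B

Merged: [11, 20, 34, 43, 45, 55, 58, 64, 74, 91]


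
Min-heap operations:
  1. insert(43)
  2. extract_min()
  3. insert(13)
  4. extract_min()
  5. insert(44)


insert(43) -> [43]
extract_min()->43, []
insert(13) -> [13]
extract_min()->13, []
insert(44) -> [44]

Final heap: [44]


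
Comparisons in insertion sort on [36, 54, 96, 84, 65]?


Algorithm: insertion sort
Input: [36, 54, 96, 84, 65]
Sorted: [36, 54, 65, 84, 96]

7


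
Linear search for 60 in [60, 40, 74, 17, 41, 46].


i=0: 60==60 found!

Found at 0, 1 comps


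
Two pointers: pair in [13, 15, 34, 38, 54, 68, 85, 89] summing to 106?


lo=0(13)+hi=7(89)=102
lo=1(15)+hi=7(89)=104
lo=2(34)+hi=7(89)=123
lo=2(34)+hi=6(85)=119
lo=2(34)+hi=5(68)=102
lo=3(38)+hi=5(68)=106

Yes: 38+68=106


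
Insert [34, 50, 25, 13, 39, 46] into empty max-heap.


Insert 34: [34]
Insert 50: [50, 34]
Insert 25: [50, 34, 25]
Insert 13: [50, 34, 25, 13]
Insert 39: [50, 39, 25, 13, 34]
Insert 46: [50, 39, 46, 13, 34, 25]

Final heap: [50, 39, 46, 13, 34, 25]


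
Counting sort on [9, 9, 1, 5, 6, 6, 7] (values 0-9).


Input: [9, 9, 1, 5, 6, 6, 7]
Counts: [0, 1, 0, 0, 0, 1, 2, 1, 0, 2]

Sorted: [1, 5, 6, 6, 7, 9, 9]


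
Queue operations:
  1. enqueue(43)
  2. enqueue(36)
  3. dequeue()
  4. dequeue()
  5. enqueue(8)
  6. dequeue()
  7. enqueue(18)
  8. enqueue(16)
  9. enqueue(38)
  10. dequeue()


enqueue(43) -> [43]
enqueue(36) -> [43, 36]
dequeue()->43, [36]
dequeue()->36, []
enqueue(8) -> [8]
dequeue()->8, []
enqueue(18) -> [18]
enqueue(16) -> [18, 16]
enqueue(38) -> [18, 16, 38]
dequeue()->18, [16, 38]

Final queue: [16, 38]


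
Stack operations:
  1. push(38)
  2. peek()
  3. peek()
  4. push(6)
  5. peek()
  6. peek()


push(38) -> [38]
peek()->38
peek()->38
push(6) -> [38, 6]
peek()->6
peek()->6

Final stack: [38, 6]


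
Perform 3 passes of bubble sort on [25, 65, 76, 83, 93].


Initial: [25, 65, 76, 83, 93]
Pass 1: [25, 65, 76, 83, 93] (0 swaps)
Pass 2: [25, 65, 76, 83, 93] (0 swaps)
Pass 3: [25, 65, 76, 83, 93] (0 swaps)

After 3 passes: [25, 65, 76, 83, 93]


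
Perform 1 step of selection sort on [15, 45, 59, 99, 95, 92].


Initial: [15, 45, 59, 99, 95, 92]
Step 1: min=15 at 0
  Swap: [15, 45, 59, 99, 95, 92]

After 1 step: [15, 45, 59, 99, 95, 92]


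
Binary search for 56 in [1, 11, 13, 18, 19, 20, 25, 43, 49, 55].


Step 1: lo=0, hi=9, mid=4, val=19
Step 2: lo=5, hi=9, mid=7, val=43
Step 3: lo=8, hi=9, mid=8, val=49
Step 4: lo=9, hi=9, mid=9, val=55

Not found


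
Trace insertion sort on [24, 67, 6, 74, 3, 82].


Initial: [24, 67, 6, 74, 3, 82]
Insert 67: [24, 67, 6, 74, 3, 82]
Insert 6: [6, 24, 67, 74, 3, 82]
Insert 74: [6, 24, 67, 74, 3, 82]
Insert 3: [3, 6, 24, 67, 74, 82]
Insert 82: [3, 6, 24, 67, 74, 82]

Sorted: [3, 6, 24, 67, 74, 82]


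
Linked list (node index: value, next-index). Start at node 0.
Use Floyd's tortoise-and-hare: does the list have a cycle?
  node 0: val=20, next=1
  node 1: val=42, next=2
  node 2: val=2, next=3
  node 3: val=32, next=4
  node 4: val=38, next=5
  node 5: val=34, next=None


Floyd's tortoise (slow, +1) and hare (fast, +2):
  init: slow=0, fast=0
  step 1: slow=1, fast=2
  step 2: slow=2, fast=4
  step 3: fast 4->5->None, no cycle

Cycle: no


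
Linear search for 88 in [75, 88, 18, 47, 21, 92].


i=0: 75!=88
i=1: 88==88 found!

Found at 1, 2 comps


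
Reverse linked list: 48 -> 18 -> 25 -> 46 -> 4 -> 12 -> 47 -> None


Step 1: curr=48, set curr.next=prev(None) | reversed so far: 48
Step 2: curr=18, set curr.next=prev(48) | reversed so far: 18 -> 48
Step 3: curr=25, set curr.next=prev(18) | reversed so far: 25 -> 18 -> 48
Step 4: curr=46, set curr.next=prev(25) | reversed so far: 46 -> 25 -> 18 -> 48
Step 5: curr=4, set curr.next=prev(46) | reversed so far: 4 -> 46 -> 25 -> 18 -> 48
Step 6: curr=12, set curr.next=prev(4) | reversed so far: 12 -> 4 -> 46 -> 25 -> 18 -> 48
Step 7: curr=47, set curr.next=prev(12) | reversed so far: 47 -> 12 -> 4 -> 46 -> 25 -> 18 -> 48

47 -> 12 -> 4 -> 46 -> 25 -> 18 -> 48 -> None


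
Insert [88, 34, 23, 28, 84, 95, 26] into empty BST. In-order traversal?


Insert 88: root
Insert 34: L from 88
Insert 23: L from 88 -> L from 34
Insert 28: L from 88 -> L from 34 -> R from 23
Insert 84: L from 88 -> R from 34
Insert 95: R from 88
Insert 26: L from 88 -> L from 34 -> R from 23 -> L from 28

In-order: [23, 26, 28, 34, 84, 88, 95]


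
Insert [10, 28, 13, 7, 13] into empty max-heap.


Insert 10: [10]
Insert 28: [28, 10]
Insert 13: [28, 10, 13]
Insert 7: [28, 10, 13, 7]
Insert 13: [28, 13, 13, 7, 10]

Final heap: [28, 13, 13, 7, 10]


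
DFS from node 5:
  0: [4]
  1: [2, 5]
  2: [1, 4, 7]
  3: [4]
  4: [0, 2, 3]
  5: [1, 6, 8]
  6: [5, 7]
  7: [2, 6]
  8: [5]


Visit 5, push [8, 6, 1]
Visit 1, push [2]
Visit 2, push [7, 4]
Visit 4, push [3, 0]
Visit 0, push []
Visit 3, push []
Visit 7, push [6]
Visit 6, push []
Visit 8, push []

DFS order: [5, 1, 2, 4, 0, 3, 7, 6, 8]


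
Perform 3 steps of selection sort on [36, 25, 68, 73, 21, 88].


Initial: [36, 25, 68, 73, 21, 88]
Step 1: min=21 at 4
  Swap: [21, 25, 68, 73, 36, 88]
Step 2: min=25 at 1
  Swap: [21, 25, 68, 73, 36, 88]
Step 3: min=36 at 4
  Swap: [21, 25, 36, 73, 68, 88]

After 3 steps: [21, 25, 36, 73, 68, 88]


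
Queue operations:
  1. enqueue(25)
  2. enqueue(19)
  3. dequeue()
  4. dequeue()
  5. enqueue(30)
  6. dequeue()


enqueue(25) -> [25]
enqueue(19) -> [25, 19]
dequeue()->25, [19]
dequeue()->19, []
enqueue(30) -> [30]
dequeue()->30, []

Final queue: []


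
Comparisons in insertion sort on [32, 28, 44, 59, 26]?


Algorithm: insertion sort
Input: [32, 28, 44, 59, 26]
Sorted: [26, 28, 32, 44, 59]

7


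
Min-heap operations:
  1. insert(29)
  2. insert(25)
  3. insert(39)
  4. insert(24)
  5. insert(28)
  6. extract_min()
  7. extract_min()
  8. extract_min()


insert(29) -> [29]
insert(25) -> [25, 29]
insert(39) -> [25, 29, 39]
insert(24) -> [24, 25, 39, 29]
insert(28) -> [24, 25, 39, 29, 28]
extract_min()->24, [25, 28, 39, 29]
extract_min()->25, [28, 29, 39]
extract_min()->28, [29, 39]

Final heap: [29, 39]


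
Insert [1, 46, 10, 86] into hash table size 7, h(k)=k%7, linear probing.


Insert 1: h=1 -> slot 1
Insert 46: h=4 -> slot 4
Insert 10: h=3 -> slot 3
Insert 86: h=2 -> slot 2

Table: [None, 1, 86, 10, 46, None, None]


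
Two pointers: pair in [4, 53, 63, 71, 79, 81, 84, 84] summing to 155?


lo=0(4)+hi=7(84)=88
lo=1(53)+hi=7(84)=137
lo=2(63)+hi=7(84)=147
lo=3(71)+hi=7(84)=155

Yes: 71+84=155


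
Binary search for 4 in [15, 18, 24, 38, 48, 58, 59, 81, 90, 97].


Step 1: lo=0, hi=9, mid=4, val=48
Step 2: lo=0, hi=3, mid=1, val=18
Step 3: lo=0, hi=0, mid=0, val=15

Not found


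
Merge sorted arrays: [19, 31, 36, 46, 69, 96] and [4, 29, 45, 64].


Take 4 from B
Take 19 from A
Take 29 from B
Take 31 from A
Take 36 from A
Take 45 from B
Take 46 from A
Take 64 from B

Merged: [4, 19, 29, 31, 36, 45, 46, 64, 69, 96]


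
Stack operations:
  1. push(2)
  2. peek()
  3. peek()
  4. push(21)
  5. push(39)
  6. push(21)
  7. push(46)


push(2) -> [2]
peek()->2
peek()->2
push(21) -> [2, 21]
push(39) -> [2, 21, 39]
push(21) -> [2, 21, 39, 21]
push(46) -> [2, 21, 39, 21, 46]

Final stack: [2, 21, 39, 21, 46]


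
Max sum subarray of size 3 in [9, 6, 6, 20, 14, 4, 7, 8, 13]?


[0:3]: 21
[1:4]: 32
[2:5]: 40
[3:6]: 38
[4:7]: 25
[5:8]: 19
[6:9]: 28

Max: 40 at [2:5]


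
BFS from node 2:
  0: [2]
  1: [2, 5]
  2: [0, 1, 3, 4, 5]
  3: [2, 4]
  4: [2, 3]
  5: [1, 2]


Visit 2, enqueue [0, 1, 3, 4, 5]
Visit 0, enqueue []
Visit 1, enqueue []
Visit 3, enqueue []
Visit 4, enqueue []
Visit 5, enqueue []

BFS order: [2, 0, 1, 3, 4, 5]


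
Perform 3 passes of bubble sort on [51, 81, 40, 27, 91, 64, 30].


Initial: [51, 81, 40, 27, 91, 64, 30]
Pass 1: [51, 40, 27, 81, 64, 30, 91] (4 swaps)
Pass 2: [40, 27, 51, 64, 30, 81, 91] (4 swaps)
Pass 3: [27, 40, 51, 30, 64, 81, 91] (2 swaps)

After 3 passes: [27, 40, 51, 30, 64, 81, 91]


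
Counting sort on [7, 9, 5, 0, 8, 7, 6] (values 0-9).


Input: [7, 9, 5, 0, 8, 7, 6]
Counts: [1, 0, 0, 0, 0, 1, 1, 2, 1, 1]

Sorted: [0, 5, 6, 7, 7, 8, 9]


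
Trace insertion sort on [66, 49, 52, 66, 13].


Initial: [66, 49, 52, 66, 13]
Insert 49: [49, 66, 52, 66, 13]
Insert 52: [49, 52, 66, 66, 13]
Insert 66: [49, 52, 66, 66, 13]
Insert 13: [13, 49, 52, 66, 66]

Sorted: [13, 49, 52, 66, 66]


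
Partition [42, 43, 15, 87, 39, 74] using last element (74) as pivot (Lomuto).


Pivot: 74
  42 <= 74: advance i (no swap)
  43 <= 74: advance i (no swap)
  15 <= 74: advance i (no swap)
  39 <= 74: swap -> [42, 43, 15, 39, 87, 74]
Place pivot at 4: [42, 43, 15, 39, 74, 87]

Partitioned: [42, 43, 15, 39, 74, 87]


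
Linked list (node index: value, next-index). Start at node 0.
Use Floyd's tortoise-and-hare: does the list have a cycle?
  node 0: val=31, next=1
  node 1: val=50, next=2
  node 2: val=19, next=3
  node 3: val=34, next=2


Floyd's tortoise (slow, +1) and hare (fast, +2):
  init: slow=0, fast=0
  step 1: slow=1, fast=2
  step 2: slow=2, fast=2
  slow == fast at node 2: cycle detected

Cycle: yes


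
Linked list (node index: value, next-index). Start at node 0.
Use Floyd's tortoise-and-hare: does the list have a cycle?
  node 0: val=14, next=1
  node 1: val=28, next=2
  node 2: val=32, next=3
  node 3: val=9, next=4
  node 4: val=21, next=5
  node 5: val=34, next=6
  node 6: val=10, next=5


Floyd's tortoise (slow, +1) and hare (fast, +2):
  init: slow=0, fast=0
  step 1: slow=1, fast=2
  step 2: slow=2, fast=4
  step 3: slow=3, fast=6
  step 4: slow=4, fast=6
  step 5: slow=5, fast=6
  step 6: slow=6, fast=6
  slow == fast at node 6: cycle detected

Cycle: yes


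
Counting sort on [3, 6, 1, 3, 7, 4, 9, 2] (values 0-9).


Input: [3, 6, 1, 3, 7, 4, 9, 2]
Counts: [0, 1, 1, 2, 1, 0, 1, 1, 0, 1]

Sorted: [1, 2, 3, 3, 4, 6, 7, 9]


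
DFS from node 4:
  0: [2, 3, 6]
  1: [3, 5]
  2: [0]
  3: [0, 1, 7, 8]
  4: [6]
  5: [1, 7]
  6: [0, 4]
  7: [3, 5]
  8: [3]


Visit 4, push [6]
Visit 6, push [0]
Visit 0, push [3, 2]
Visit 2, push []
Visit 3, push [8, 7, 1]
Visit 1, push [5]
Visit 5, push [7]
Visit 7, push []
Visit 8, push []

DFS order: [4, 6, 0, 2, 3, 1, 5, 7, 8]


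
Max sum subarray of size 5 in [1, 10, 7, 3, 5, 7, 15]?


[0:5]: 26
[1:6]: 32
[2:7]: 37

Max: 37 at [2:7]


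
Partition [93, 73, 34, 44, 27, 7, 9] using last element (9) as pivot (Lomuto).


Pivot: 9
  7 <= 9: swap -> [7, 73, 34, 44, 27, 93, 9]
Place pivot at 1: [7, 9, 34, 44, 27, 93, 73]

Partitioned: [7, 9, 34, 44, 27, 93, 73]


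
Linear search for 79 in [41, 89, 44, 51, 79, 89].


i=0: 41!=79
i=1: 89!=79
i=2: 44!=79
i=3: 51!=79
i=4: 79==79 found!

Found at 4, 5 comps


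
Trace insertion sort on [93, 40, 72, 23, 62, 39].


Initial: [93, 40, 72, 23, 62, 39]
Insert 40: [40, 93, 72, 23, 62, 39]
Insert 72: [40, 72, 93, 23, 62, 39]
Insert 23: [23, 40, 72, 93, 62, 39]
Insert 62: [23, 40, 62, 72, 93, 39]
Insert 39: [23, 39, 40, 62, 72, 93]

Sorted: [23, 39, 40, 62, 72, 93]


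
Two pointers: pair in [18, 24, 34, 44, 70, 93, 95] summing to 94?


lo=0(18)+hi=6(95)=113
lo=0(18)+hi=5(93)=111
lo=0(18)+hi=4(70)=88
lo=1(24)+hi=4(70)=94

Yes: 24+70=94


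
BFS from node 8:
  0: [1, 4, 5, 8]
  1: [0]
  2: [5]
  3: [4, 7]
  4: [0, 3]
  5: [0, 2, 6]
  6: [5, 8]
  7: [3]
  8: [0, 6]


Visit 8, enqueue [0, 6]
Visit 0, enqueue [1, 4, 5]
Visit 6, enqueue []
Visit 1, enqueue []
Visit 4, enqueue [3]
Visit 5, enqueue [2]
Visit 3, enqueue [7]
Visit 2, enqueue []
Visit 7, enqueue []

BFS order: [8, 0, 6, 1, 4, 5, 3, 2, 7]


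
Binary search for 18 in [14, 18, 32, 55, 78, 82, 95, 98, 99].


Step 1: lo=0, hi=8, mid=4, val=78
Step 2: lo=0, hi=3, mid=1, val=18

Found at index 1


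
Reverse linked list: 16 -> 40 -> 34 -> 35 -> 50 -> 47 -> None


Step 1: curr=16, set curr.next=prev(None) | reversed so far: 16
Step 2: curr=40, set curr.next=prev(16) | reversed so far: 40 -> 16
Step 3: curr=34, set curr.next=prev(40) | reversed so far: 34 -> 40 -> 16
Step 4: curr=35, set curr.next=prev(34) | reversed so far: 35 -> 34 -> 40 -> 16
Step 5: curr=50, set curr.next=prev(35) | reversed so far: 50 -> 35 -> 34 -> 40 -> 16
Step 6: curr=47, set curr.next=prev(50) | reversed so far: 47 -> 50 -> 35 -> 34 -> 40 -> 16

47 -> 50 -> 35 -> 34 -> 40 -> 16 -> None


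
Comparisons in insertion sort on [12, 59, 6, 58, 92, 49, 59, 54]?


Algorithm: insertion sort
Input: [12, 59, 6, 58, 92, 49, 59, 54]
Sorted: [6, 12, 49, 54, 58, 59, 59, 92]

17


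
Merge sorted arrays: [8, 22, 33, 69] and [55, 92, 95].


Take 8 from A
Take 22 from A
Take 33 from A
Take 55 from B
Take 69 from A

Merged: [8, 22, 33, 55, 69, 92, 95]


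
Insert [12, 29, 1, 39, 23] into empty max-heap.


Insert 12: [12]
Insert 29: [29, 12]
Insert 1: [29, 12, 1]
Insert 39: [39, 29, 1, 12]
Insert 23: [39, 29, 1, 12, 23]

Final heap: [39, 29, 1, 12, 23]


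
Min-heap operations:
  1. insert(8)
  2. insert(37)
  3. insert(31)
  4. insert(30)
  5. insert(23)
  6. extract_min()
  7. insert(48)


insert(8) -> [8]
insert(37) -> [8, 37]
insert(31) -> [8, 37, 31]
insert(30) -> [8, 30, 31, 37]
insert(23) -> [8, 23, 31, 37, 30]
extract_min()->8, [23, 30, 31, 37]
insert(48) -> [23, 30, 31, 37, 48]

Final heap: [23, 30, 31, 37, 48]


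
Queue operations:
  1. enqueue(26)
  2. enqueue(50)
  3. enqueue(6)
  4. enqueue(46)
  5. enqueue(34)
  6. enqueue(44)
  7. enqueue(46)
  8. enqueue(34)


enqueue(26) -> [26]
enqueue(50) -> [26, 50]
enqueue(6) -> [26, 50, 6]
enqueue(46) -> [26, 50, 6, 46]
enqueue(34) -> [26, 50, 6, 46, 34]
enqueue(44) -> [26, 50, 6, 46, 34, 44]
enqueue(46) -> [26, 50, 6, 46, 34, 44, 46]
enqueue(34) -> [26, 50, 6, 46, 34, 44, 46, 34]

Final queue: [26, 50, 6, 46, 34, 44, 46, 34]
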